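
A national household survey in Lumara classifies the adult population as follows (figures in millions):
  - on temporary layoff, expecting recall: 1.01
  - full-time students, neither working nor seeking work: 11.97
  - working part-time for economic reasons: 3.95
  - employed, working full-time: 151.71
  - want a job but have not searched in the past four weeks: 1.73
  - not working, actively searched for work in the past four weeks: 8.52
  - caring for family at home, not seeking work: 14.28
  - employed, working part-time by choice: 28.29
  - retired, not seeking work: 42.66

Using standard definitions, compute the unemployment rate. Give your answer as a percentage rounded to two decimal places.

Employed = 3.95 + 151.71 + 28.29 = 183.95 million (anyone who worked, including part-time for economic reasons, counts as employed).
Unemployed = 1.01 + 8.52 = 9.53 million (jobless and actively searching, or on temporary layoff).
Labor force = 183.95 + 9.53 = 193.48 million.
Unemployment rate = 9.53 / 193.48 = 4.93%.

Unemployment rate ≈ 4.93%.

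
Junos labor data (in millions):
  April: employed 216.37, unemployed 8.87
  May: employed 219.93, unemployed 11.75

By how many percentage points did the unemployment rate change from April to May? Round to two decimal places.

April: labor force = 216.37 + 8.87 = 225.24; u = 8.87/225.24 = 3.94%.
May: labor force = 219.93 + 11.75 = 231.68; u = 11.75/231.68 = 5.07%.
Change = 5.07% − 3.94% = +1.13 pp.

The unemployment rate changed by +1.13 percentage points.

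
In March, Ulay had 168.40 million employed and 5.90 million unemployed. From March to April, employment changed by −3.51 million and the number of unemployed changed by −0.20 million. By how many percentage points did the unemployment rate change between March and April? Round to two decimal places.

March: labor force = 168.40 + 5.90 = 174.30; u = 5.90/174.30 = 3.38%.
April: labor force = 164.89 + 5.70 = 170.59; u = 5.70/170.59 = 3.34%.
Change = 3.34% − 3.38% = −0.04 pp.

The unemployment rate changed by −0.04 percentage points.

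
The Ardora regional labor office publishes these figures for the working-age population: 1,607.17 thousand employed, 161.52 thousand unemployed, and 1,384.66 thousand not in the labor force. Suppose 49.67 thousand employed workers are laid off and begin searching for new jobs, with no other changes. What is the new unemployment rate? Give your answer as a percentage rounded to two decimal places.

Initially, labor force = 1,607.17 + 161.52 = 1,768.69 thousand, so u = 161.52/1,768.69 = 9.13%.
After the change, employed falls and unemployed rises by 49.67; labor force unchanged → E = 1,557.50, U = 211.19, labor force = 1,768.69 thousand.
New unemployment rate = 211.19 / 1,768.69 = 11.94%.

New unemployment rate ≈ 11.94%.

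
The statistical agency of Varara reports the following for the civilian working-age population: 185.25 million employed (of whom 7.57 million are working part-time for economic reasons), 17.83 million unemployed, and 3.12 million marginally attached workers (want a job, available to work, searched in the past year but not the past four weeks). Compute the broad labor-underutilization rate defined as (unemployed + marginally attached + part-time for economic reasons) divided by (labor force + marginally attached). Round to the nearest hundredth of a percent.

Broad underutilization rate ≈ 13.83%.

Labor force = 185.25 + 17.83 = 203.08 million.
Numerator = 17.83 + 3.12 + 7.57 = 28.52 million.
Denominator = 203.08 + 3.12 = 206.20 million.
Broad rate = 28.52 / 206.20 = 13.83%.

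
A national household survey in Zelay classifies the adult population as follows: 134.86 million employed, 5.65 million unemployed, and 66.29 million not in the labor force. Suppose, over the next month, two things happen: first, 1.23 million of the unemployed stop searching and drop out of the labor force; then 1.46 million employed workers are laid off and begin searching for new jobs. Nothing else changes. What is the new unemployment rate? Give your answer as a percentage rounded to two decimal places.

New unemployment rate ≈ 4.22%.

Initially, labor force = 134.86 + 5.65 = 140.51 million, so u = 5.65/140.51 = 4.02%.
After the first change, unemployed and labor force both fall by 1.23 → E = 134.86, U = 4.42, labor force = 139.28 million.
After the second change, employed falls and unemployed rises by 1.46; labor force unchanged → E = 133.40, U = 5.88, labor force = 139.28 million.
New unemployment rate = 5.88 / 139.28 = 4.22%.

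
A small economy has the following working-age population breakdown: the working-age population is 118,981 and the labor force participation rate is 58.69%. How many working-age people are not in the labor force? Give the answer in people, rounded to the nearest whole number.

About 49,151 are not in the labor force.

Share not in the labor force = 1 − 0.5869 = 0.4131.
Not in labor force = 0.4131 × 118,981 ≈ 49,151.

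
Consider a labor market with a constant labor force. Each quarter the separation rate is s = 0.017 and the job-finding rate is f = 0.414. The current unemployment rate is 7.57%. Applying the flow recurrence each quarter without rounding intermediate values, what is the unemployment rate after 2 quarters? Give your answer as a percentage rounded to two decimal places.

With a fixed labor force, u_{t+1} = u_t + s·(1−u_t) − f·u_t = u_t·(1−s−f) + s.
Here 1−s−f = 0.569 and s = 0.017.
u_1 = 0.075700 × 0.569 + 0.017 = 0.060073.
u_2 = 0.060073 × 0.569 + 0.017 = 0.051182.

Unemployment rate after two quarters ≈ 5.12%.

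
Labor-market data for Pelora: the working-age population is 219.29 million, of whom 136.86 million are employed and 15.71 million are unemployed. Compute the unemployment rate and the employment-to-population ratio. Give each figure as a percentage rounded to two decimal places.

Unemployment rate ≈ 10.30%; employment-population ratio ≈ 62.41%.

Labor force = employed + unemployed = 136.86 + 15.71 = 152.57 million.
Unemployment rate = 15.71 / 152.57 = 10.30%.
Employment-population ratio = 136.86 / 219.29 = 62.41%.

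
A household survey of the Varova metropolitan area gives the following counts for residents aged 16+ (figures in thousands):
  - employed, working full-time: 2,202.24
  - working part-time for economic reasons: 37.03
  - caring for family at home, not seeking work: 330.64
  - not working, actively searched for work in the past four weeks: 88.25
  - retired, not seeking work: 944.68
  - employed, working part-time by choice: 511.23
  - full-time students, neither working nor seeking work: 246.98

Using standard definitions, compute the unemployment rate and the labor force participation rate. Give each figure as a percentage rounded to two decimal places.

Employed = 2,202.24 + 37.03 + 511.23 = 2,750.50 thousand (anyone who worked, including part-time for economic reasons, counts as employed).
Unemployed = 88.25 thousand.
Labor force = 2,750.50 + 88.25 = 2,838.75 thousand.
Not in labor force = 330.64 + 944.68 + 246.98 = 1,522.30 thousand (those not working and not actively searching are outside the labor force).
Civilian working-age population = 2,838.75 + 1,522.30 = 4,361.05 thousand.
Unemployment rate = 88.25 / 2,838.75 = 3.11%.
Labor force participation rate = 2,838.75 / 4,361.05 = 65.09%.

Unemployment rate ≈ 3.11%; labor force participation rate ≈ 65.09%.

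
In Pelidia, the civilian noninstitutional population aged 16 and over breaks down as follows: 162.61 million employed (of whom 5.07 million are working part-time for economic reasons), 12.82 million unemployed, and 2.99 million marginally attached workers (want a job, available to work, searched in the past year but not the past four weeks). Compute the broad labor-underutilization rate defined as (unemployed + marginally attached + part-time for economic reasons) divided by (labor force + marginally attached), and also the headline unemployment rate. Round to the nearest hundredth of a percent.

Broad underutilization rate ≈ 11.70%; headline unemployment rate ≈ 7.31%.

Labor force = 162.61 + 12.82 = 175.43 million.
Numerator = 12.82 + 2.99 + 5.07 = 20.88 million.
Denominator = 175.43 + 2.99 = 178.42 million.
Broad rate = 20.88 / 178.42 = 11.70%.
Headline unemployment rate = 12.82 / 175.43 = 7.31%.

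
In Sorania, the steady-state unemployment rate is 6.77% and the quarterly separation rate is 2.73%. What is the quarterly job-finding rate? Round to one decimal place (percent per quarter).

Job-finding rate ≈ 37.6% per quarter.

From u* = s/(s+f): f = s·(1−u)/u.
f = 2.73 × (1 − 0.0677) / 0.0677 = 2.5452 / 0.0677 ≈ 37.6% per quarter.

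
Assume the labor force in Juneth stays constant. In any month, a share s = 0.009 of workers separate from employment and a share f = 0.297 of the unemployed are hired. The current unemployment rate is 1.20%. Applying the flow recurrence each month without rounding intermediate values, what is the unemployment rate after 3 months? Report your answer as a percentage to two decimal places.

With a fixed labor force, u_{t+1} = u_t + s·(1−u_t) − f·u_t = u_t·(1−s−f) + s.
Here 1−s−f = 0.694 and s = 0.009.
u_1 = 0.012000 × 0.694 + 0.009 = 0.017328.
u_2 = 0.017328 × 0.694 + 0.009 = 0.021026.
u_3 = 0.021026 × 0.694 + 0.009 = 0.023592.

Unemployment rate after three months ≈ 2.36%.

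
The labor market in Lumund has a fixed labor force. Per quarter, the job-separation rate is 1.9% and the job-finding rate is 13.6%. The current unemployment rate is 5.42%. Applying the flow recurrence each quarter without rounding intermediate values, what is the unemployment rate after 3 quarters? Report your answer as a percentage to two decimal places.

With a fixed labor force, u_{t+1} = u_t + s·(1−u_t) − f·u_t = u_t·(1−s−f) + s.
Here 1−s−f = 0.845 and s = 0.019.
u_1 = 0.054200 × 0.845 + 0.019 = 0.064799.
u_2 = 0.064799 × 0.845 + 0.019 = 0.073755.
u_3 = 0.073755 × 0.845 + 0.019 = 0.081323.

Unemployment rate after three quarters ≈ 8.13%.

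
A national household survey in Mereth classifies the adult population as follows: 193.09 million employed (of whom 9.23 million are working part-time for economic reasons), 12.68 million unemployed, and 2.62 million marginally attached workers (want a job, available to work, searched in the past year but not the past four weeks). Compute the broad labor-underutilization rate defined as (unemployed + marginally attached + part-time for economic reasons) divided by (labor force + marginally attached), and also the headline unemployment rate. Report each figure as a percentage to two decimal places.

Broad underutilization rate ≈ 11.77%; headline unemployment rate ≈ 6.16%.

Labor force = 193.09 + 12.68 = 205.77 million.
Numerator = 12.68 + 2.62 + 9.23 = 24.53 million.
Denominator = 205.77 + 2.62 = 208.39 million.
Broad rate = 24.53 / 208.39 = 11.77%.
Headline unemployment rate = 12.68 / 205.77 = 6.16%.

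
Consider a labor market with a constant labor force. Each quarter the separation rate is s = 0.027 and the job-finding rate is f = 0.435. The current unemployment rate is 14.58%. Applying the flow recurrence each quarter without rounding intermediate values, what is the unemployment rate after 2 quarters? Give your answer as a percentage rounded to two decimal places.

With a fixed labor force, u_{t+1} = u_t + s·(1−u_t) − f·u_t = u_t·(1−s−f) + s.
Here 1−s−f = 0.538 and s = 0.027.
u_1 = 0.145800 × 0.538 + 0.027 = 0.105440.
u_2 = 0.105440 × 0.538 + 0.027 = 0.083727.

Unemployment rate after two quarters ≈ 8.37%.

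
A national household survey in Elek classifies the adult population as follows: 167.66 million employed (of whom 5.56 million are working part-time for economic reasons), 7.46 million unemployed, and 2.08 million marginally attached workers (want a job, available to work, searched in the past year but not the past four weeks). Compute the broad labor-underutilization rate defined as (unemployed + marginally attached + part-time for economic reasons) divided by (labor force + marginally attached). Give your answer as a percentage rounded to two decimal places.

Broad underutilization rate ≈ 8.52%.

Labor force = 167.66 + 7.46 = 175.12 million.
Numerator = 7.46 + 2.08 + 5.56 = 15.10 million.
Denominator = 175.12 + 2.08 = 177.20 million.
Broad rate = 15.10 / 177.20 = 8.52%.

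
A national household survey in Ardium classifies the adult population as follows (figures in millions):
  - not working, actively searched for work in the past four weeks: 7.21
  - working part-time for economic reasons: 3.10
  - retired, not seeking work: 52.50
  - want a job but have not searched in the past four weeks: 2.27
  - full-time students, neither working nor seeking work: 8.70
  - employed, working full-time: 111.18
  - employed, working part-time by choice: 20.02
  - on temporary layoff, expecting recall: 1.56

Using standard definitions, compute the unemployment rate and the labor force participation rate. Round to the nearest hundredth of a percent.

Unemployment rate ≈ 6.13%; labor force participation rate ≈ 69.27%.

Employed = 3.10 + 111.18 + 20.02 = 134.30 million (anyone who worked, including part-time for economic reasons, counts as employed).
Unemployed = 7.21 + 1.56 = 8.77 million (jobless and actively searching, or on temporary layoff).
Labor force = 134.30 + 8.77 = 143.07 million.
Not in labor force = 52.50 + 2.27 + 8.70 = 63.47 million (those not working and not actively searching are outside the labor force — including those who want a job but have given up searching).
Civilian working-age population = 143.07 + 63.47 = 206.54 million.
Unemployment rate = 8.77 / 143.07 = 6.13%.
Labor force participation rate = 143.07 / 206.54 = 69.27%.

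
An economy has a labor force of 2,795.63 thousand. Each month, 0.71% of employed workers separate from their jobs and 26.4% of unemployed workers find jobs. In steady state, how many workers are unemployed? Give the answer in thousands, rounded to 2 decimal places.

Steady-state unemployment rate u* = s/(s+f) = 0.71/(0.71+26.4) = 0.026190.
Unemployed = u* × labor force = 0.026190 × 2,795.63 ≈ 73.22 thousand.

About 73.22 thousand are unemployed in steady state.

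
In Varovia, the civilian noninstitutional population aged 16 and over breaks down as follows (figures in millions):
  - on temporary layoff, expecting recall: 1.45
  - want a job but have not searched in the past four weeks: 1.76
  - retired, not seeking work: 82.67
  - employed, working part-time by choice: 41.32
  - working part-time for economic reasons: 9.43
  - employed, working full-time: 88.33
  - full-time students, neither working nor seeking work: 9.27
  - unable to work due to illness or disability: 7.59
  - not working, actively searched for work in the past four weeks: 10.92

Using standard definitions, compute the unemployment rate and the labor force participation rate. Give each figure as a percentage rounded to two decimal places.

Employed = 41.32 + 9.43 + 88.33 = 139.08 million (anyone who worked, including part-time for economic reasons, counts as employed).
Unemployed = 1.45 + 10.92 = 12.37 million (jobless and actively searching, or on temporary layoff).
Labor force = 139.08 + 12.37 = 151.45 million.
Not in labor force = 1.76 + 82.67 + 9.27 + 7.59 = 101.29 million (those not working and not actively searching are outside the labor force — including those who want a job but have given up searching).
Civilian working-age population = 151.45 + 101.29 = 252.74 million.
Unemployment rate = 12.37 / 151.45 = 8.17%.
Labor force participation rate = 151.45 / 252.74 = 59.92%.

Unemployment rate ≈ 8.17%; labor force participation rate ≈ 59.92%.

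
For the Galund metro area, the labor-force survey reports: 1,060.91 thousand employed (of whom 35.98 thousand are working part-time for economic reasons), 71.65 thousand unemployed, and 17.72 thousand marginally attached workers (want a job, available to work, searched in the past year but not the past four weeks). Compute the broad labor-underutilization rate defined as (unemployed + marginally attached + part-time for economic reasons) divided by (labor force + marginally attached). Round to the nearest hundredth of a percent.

Labor force = 1,060.91 + 71.65 = 1,132.56 thousand.
Numerator = 71.65 + 17.72 + 35.98 = 125.35 thousand.
Denominator = 1,132.56 + 17.72 = 1,150.28 thousand.
Broad rate = 125.35 / 1,150.28 = 10.90%.

Broad underutilization rate ≈ 10.90%.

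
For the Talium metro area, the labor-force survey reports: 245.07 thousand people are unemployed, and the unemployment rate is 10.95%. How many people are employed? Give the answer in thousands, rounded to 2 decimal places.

Labor force = U / u = 245.07 / 0.1095 ≈ 2,238.08 thousand.
Employed = labor force − unemployed = 2,238.08 − 245.07 = 1,993.01 thousand.

About 1,993.01 thousand are employed.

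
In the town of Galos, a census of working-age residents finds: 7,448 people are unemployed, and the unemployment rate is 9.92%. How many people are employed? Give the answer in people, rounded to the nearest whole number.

Labor force = U / u = 7,448 / 0.0992 ≈ 75,081.
Employed = labor force − unemployed = 75,081 − 7,448 = 67,633.

About 67,633 are employed.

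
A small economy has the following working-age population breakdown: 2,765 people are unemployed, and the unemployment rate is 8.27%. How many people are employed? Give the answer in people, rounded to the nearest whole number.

About 30,669 are employed.

Labor force = U / u = 2,765 / 0.0827 ≈ 33,434.
Employed = labor force − unemployed = 33,434 − 2,765 = 30,669.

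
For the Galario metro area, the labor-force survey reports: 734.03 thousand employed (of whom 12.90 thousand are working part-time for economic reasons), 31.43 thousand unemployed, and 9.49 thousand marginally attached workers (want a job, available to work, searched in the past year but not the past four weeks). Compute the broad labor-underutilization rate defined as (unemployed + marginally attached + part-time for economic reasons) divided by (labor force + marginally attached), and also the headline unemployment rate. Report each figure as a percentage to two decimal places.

Broad underutilization rate ≈ 6.94%; headline unemployment rate ≈ 4.11%.

Labor force = 734.03 + 31.43 = 765.46 thousand.
Numerator = 31.43 + 9.49 + 12.90 = 53.82 thousand.
Denominator = 765.46 + 9.49 = 774.95 thousand.
Broad rate = 53.82 / 774.95 = 6.94%.
Headline unemployment rate = 31.43 / 765.46 = 4.11%.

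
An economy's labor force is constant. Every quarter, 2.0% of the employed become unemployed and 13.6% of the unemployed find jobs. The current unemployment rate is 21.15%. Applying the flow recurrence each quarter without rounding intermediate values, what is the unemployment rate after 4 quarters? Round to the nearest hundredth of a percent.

Unemployment rate after four quarters ≈ 17.05%.

With a fixed labor force, u_{t+1} = u_t + s·(1−u_t) − f·u_t = u_t·(1−s−f) + s.
Here 1−s−f = 0.844 and s = 0.020.
u_1 = 0.211500 × 0.844 + 0.020 = 0.198506.
u_2 = 0.198506 × 0.844 + 0.020 = 0.187539.
u_3 = 0.187539 × 0.844 + 0.020 = 0.178283.
u_4 = 0.178283 × 0.844 + 0.020 = 0.170471.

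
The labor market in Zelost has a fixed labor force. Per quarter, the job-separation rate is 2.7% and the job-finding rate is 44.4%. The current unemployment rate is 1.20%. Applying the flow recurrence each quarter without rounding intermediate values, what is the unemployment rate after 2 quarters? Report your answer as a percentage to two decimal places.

Unemployment rate after two quarters ≈ 4.46%.

With a fixed labor force, u_{t+1} = u_t + s·(1−u_t) − f·u_t = u_t·(1−s−f) + s.
Here 1−s−f = 0.529 and s = 0.027.
u_1 = 0.012000 × 0.529 + 0.027 = 0.033348.
u_2 = 0.033348 × 0.529 + 0.027 = 0.044641.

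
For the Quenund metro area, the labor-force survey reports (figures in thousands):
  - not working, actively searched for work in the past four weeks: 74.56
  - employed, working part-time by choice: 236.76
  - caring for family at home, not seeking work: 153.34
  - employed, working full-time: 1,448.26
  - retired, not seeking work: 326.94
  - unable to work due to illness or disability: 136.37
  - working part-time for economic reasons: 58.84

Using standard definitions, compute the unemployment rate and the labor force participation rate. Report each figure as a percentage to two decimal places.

Employed = 236.76 + 1,448.26 + 58.84 = 1,743.86 thousand (anyone who worked, including part-time for economic reasons, counts as employed).
Unemployed = 74.56 thousand.
Labor force = 1,743.86 + 74.56 = 1,818.42 thousand.
Not in labor force = 153.34 + 326.94 + 136.37 = 616.65 thousand (those not working and not actively searching are outside the labor force).
Civilian working-age population = 1,818.42 + 616.65 = 2,435.07 thousand.
Unemployment rate = 74.56 / 1,818.42 = 4.10%.
Labor force participation rate = 1,818.42 / 2,435.07 = 74.68%.

Unemployment rate ≈ 4.10%; labor force participation rate ≈ 74.68%.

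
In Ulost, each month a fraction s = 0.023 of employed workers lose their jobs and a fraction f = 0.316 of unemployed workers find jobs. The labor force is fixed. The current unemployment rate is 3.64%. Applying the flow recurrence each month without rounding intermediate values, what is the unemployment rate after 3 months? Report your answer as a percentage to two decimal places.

With a fixed labor force, u_{t+1} = u_t + s·(1−u_t) − f·u_t = u_t·(1−s−f) + s.
Here 1−s−f = 0.661 and s = 0.023.
u_1 = 0.036400 × 0.661 + 0.023 = 0.047060.
u_2 = 0.047060 × 0.661 + 0.023 = 0.054107.
u_3 = 0.054107 × 0.661 + 0.023 = 0.058765.

Unemployment rate after three months ≈ 5.88%.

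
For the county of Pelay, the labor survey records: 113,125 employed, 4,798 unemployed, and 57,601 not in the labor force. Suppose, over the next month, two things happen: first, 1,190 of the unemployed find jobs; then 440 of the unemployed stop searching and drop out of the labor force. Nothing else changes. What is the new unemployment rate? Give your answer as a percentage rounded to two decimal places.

New unemployment rate ≈ 2.70%.

Initially, labor force = 113,125 + 4,798 = 117,923, so u = 4,798/117,923 = 4.07%.
After the first change, unemployed falls and employed rises by 1,190; labor force unchanged → E = 114,315, U = 3,608, labor force = 117,923.
After the second change, unemployed and labor force both fall by 440 → E = 114,315, U = 3,168, labor force = 117,483.
New unemployment rate = 3,168 / 117,483 = 2.70%.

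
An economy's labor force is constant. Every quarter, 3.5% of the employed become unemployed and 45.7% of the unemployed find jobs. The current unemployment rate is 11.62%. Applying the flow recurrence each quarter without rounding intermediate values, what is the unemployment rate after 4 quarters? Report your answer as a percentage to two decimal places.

With a fixed labor force, u_{t+1} = u_t + s·(1−u_t) − f·u_t = u_t·(1−s−f) + s.
Here 1−s−f = 0.508 and s = 0.035.
u_1 = 0.116200 × 0.508 + 0.035 = 0.094030.
u_2 = 0.094030 × 0.508 + 0.035 = 0.082767.
u_3 = 0.082767 × 0.508 + 0.035 = 0.077046.
u_4 = 0.077046 × 0.508 + 0.035 = 0.074139.

Unemployment rate after four quarters ≈ 7.41%.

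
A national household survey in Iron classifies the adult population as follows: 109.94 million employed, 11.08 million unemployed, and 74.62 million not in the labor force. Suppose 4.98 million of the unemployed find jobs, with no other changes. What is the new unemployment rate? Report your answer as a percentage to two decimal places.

Initially, labor force = 109.94 + 11.08 = 121.02 million, so u = 11.08/121.02 = 9.16%.
After the change, unemployed falls and employed rises by 4.98; labor force unchanged → E = 114.92, U = 6.10, labor force = 121.02 million.
New unemployment rate = 6.10 / 121.02 = 5.04%.

New unemployment rate ≈ 5.04%.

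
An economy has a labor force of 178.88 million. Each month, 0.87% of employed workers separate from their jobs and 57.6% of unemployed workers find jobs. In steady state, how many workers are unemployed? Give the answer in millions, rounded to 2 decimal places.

Steady-state unemployment rate u* = s/(s+f) = 0.87/(0.87+57.6) = 0.014879.
Unemployed = u* × labor force = 0.014879 × 178.88 ≈ 2.66 million.

About 2.66 million are unemployed in steady state.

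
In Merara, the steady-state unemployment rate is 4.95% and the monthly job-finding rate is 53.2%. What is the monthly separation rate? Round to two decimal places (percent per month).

Separation rate ≈ 2.77% per month.

From u* = s/(s+f): s = u·f/(1−u).
s = 0.0495 × 53.2 / (1 − 0.0495) = 2.6334 / 0.9505 ≈ 2.77% per month.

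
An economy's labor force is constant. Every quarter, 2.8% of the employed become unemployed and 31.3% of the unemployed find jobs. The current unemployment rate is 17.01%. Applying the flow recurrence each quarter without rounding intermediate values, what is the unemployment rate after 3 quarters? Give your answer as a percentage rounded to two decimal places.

Unemployment rate after three quarters ≈ 10.73%.

With a fixed labor force, u_{t+1} = u_t + s·(1−u_t) − f·u_t = u_t·(1−s−f) + s.
Here 1−s−f = 0.659 and s = 0.028.
u_1 = 0.170100 × 0.659 + 0.028 = 0.140096.
u_2 = 0.140096 × 0.659 + 0.028 = 0.120323.
u_3 = 0.120323 × 0.659 + 0.028 = 0.107293.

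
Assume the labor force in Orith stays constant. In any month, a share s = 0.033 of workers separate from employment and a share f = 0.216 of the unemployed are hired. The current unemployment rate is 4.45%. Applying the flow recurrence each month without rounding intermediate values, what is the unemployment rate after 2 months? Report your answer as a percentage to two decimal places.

Unemployment rate after two months ≈ 8.29%.

With a fixed labor force, u_{t+1} = u_t + s·(1−u_t) − f·u_t = u_t·(1−s−f) + s.
Here 1−s−f = 0.751 and s = 0.033.
u_1 = 0.044500 × 0.751 + 0.033 = 0.066419.
u_2 = 0.066419 × 0.751 + 0.033 = 0.082881.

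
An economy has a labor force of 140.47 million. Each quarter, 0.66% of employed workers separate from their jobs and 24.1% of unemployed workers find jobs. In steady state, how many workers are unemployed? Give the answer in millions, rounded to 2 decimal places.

About 3.74 million are unemployed in steady state.

Steady-state unemployment rate u* = s/(s+f) = 0.66/(0.66+24.1) = 0.026656.
Unemployed = u* × labor force = 0.026656 × 140.47 ≈ 3.74 million.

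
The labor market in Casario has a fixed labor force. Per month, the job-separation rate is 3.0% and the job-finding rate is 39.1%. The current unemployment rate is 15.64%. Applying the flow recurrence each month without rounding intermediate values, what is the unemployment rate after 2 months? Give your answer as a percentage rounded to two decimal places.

With a fixed labor force, u_{t+1} = u_t + s·(1−u_t) − f·u_t = u_t·(1−s−f) + s.
Here 1−s−f = 0.579 and s = 0.030.
u_1 = 0.156400 × 0.579 + 0.030 = 0.120556.
u_2 = 0.120556 × 0.579 + 0.030 = 0.099802.

Unemployment rate after two months ≈ 9.98%.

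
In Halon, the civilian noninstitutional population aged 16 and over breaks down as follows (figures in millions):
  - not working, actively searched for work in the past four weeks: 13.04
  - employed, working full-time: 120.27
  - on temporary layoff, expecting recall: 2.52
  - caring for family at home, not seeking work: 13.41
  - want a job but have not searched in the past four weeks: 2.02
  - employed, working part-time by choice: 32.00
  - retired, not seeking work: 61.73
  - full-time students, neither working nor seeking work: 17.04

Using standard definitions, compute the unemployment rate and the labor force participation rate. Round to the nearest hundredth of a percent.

Unemployment rate ≈ 9.27%; labor force participation rate ≈ 64.05%.

Employed = 120.27 + 32.00 = 152.27 million.
Unemployed = 13.04 + 2.52 = 15.56 million (jobless and actively searching, or on temporary layoff).
Labor force = 152.27 + 15.56 = 167.83 million.
Not in labor force = 13.41 + 2.02 + 61.73 + 17.04 = 94.20 million (those not working and not actively searching are outside the labor force — including those who want a job but have given up searching).
Civilian working-age population = 167.83 + 94.20 = 262.03 million.
Unemployment rate = 15.56 / 167.83 = 9.27%.
Labor force participation rate = 167.83 / 262.03 = 64.05%.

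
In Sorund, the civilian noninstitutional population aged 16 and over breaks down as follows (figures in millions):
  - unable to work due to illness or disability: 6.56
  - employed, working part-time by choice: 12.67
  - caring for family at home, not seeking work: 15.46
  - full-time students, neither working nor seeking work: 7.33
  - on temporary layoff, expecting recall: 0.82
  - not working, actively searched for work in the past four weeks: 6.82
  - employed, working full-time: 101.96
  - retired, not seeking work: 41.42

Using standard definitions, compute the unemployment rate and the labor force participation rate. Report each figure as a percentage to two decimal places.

Unemployment rate ≈ 6.25%; labor force participation rate ≈ 63.34%.

Employed = 12.67 + 101.96 = 114.63 million.
Unemployed = 0.82 + 6.82 = 7.64 million (jobless and actively searching, or on temporary layoff).
Labor force = 114.63 + 7.64 = 122.27 million.
Not in labor force = 6.56 + 15.46 + 7.33 + 41.42 = 70.77 million (those not working and not actively searching are outside the labor force).
Civilian working-age population = 122.27 + 70.77 = 193.04 million.
Unemployment rate = 7.64 / 122.27 = 6.25%.
Labor force participation rate = 122.27 / 193.04 = 63.34%.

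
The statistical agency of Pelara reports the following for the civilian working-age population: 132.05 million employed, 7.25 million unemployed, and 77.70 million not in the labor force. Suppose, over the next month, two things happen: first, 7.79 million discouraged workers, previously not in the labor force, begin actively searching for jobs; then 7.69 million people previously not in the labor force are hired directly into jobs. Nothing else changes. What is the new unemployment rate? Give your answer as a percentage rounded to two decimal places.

New unemployment rate ≈ 9.72%.

Initially, labor force = 132.05 + 7.25 = 139.30 million, so u = 7.25/139.30 = 5.20%.
After the first change, unemployed and labor force both rise by 7.79 → E = 132.05, U = 15.04, labor force = 147.09 million.
After the second change, employed and labor force both rise by 7.69; unemployed unchanged → E = 139.74, U = 15.04, labor force = 154.78 million.
New unemployment rate = 15.04 / 154.78 = 9.72%.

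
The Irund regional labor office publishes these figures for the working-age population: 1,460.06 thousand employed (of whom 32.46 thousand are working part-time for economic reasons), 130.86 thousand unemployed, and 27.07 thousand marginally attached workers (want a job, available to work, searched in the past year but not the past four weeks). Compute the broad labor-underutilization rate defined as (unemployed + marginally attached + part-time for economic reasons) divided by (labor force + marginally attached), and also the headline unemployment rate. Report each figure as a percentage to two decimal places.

Labor force = 1,460.06 + 130.86 = 1,590.92 thousand.
Numerator = 130.86 + 27.07 + 32.46 = 190.39 thousand.
Denominator = 1,590.92 + 27.07 = 1,617.99 thousand.
Broad rate = 190.39 / 1,617.99 = 11.77%.
Headline unemployment rate = 130.86 / 1,590.92 = 8.23%.

Broad underutilization rate ≈ 11.77%; headline unemployment rate ≈ 8.23%.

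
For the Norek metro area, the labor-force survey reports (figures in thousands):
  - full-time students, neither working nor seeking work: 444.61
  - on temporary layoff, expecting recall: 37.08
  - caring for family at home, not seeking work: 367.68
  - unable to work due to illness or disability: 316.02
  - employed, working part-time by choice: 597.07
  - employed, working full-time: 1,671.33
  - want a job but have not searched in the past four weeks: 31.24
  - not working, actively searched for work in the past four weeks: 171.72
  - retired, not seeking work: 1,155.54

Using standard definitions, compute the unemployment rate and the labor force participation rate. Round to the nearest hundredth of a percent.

Unemployment rate ≈ 8.43%; labor force participation rate ≈ 51.69%.

Employed = 597.07 + 1,671.33 = 2,268.40 thousand.
Unemployed = 37.08 + 171.72 = 208.80 thousand (jobless and actively searching, or on temporary layoff).
Labor force = 2,268.40 + 208.80 = 2,477.20 thousand.
Not in labor force = 444.61 + 367.68 + 316.02 + 31.24 + 1,155.54 = 2,315.09 thousand (those not working and not actively searching are outside the labor force — including those who want a job but have given up searching).
Civilian working-age population = 2,477.20 + 2,315.09 = 4,792.29 thousand.
Unemployment rate = 208.80 / 2,477.20 = 8.43%.
Labor force participation rate = 2,477.20 / 4,792.29 = 51.69%.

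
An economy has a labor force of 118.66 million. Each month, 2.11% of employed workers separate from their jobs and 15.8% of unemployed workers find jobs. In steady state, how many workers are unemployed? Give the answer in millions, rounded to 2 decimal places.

Steady-state unemployment rate u* = s/(s+f) = 2.11/(2.11+15.8) = 0.117811.
Unemployed = u* × labor force = 0.117811 × 118.66 ≈ 13.98 million.

About 13.98 million are unemployed in steady state.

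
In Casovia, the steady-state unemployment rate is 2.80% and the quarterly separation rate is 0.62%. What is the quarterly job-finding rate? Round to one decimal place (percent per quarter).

From u* = s/(s+f): f = s·(1−u)/u.
f = 0.62 × (1 − 0.0280) / 0.0280 = 0.6026 / 0.0280 ≈ 21.5% per quarter.

Job-finding rate ≈ 21.5% per quarter.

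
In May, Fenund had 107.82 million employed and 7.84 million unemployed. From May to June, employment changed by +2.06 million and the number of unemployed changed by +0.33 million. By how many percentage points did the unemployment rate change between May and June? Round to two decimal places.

The unemployment rate changed by +0.14 percentage points.

May: labor force = 107.82 + 7.84 = 115.66; u = 7.84/115.66 = 6.78%.
June: labor force = 109.88 + 8.17 = 118.05; u = 8.17/118.05 = 6.92%.
Change = 6.92% − 6.78% = +0.14 pp.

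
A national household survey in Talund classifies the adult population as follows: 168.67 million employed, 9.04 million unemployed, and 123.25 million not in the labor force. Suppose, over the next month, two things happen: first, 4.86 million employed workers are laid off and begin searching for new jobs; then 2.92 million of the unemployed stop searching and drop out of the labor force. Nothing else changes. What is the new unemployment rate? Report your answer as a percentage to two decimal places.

New unemployment rate ≈ 6.28%.

Initially, labor force = 168.67 + 9.04 = 177.71 million, so u = 9.04/177.71 = 5.09%.
After the first change, employed falls and unemployed rises by 4.86; labor force unchanged → E = 163.81, U = 13.90, labor force = 177.71 million.
After the second change, unemployed and labor force both fall by 2.92 → E = 163.81, U = 10.98, labor force = 174.79 million.
New unemployment rate = 10.98 / 174.79 = 6.28%.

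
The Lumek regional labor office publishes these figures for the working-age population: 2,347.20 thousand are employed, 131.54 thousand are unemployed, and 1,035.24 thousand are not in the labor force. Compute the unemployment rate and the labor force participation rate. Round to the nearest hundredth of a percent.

Labor force = employed + unemployed = 2,347.20 + 131.54 = 2,478.74 thousand.
Working-age population = 2,478.74 + 1,035.24 = 3,513.98 thousand.
Unemployment rate = 131.54 / 2,478.74 = 5.31%.
Labor force participation rate = 2,478.74 / 3,513.98 = 70.54%.

Unemployment rate ≈ 5.31%; labor force participation rate ≈ 70.54%.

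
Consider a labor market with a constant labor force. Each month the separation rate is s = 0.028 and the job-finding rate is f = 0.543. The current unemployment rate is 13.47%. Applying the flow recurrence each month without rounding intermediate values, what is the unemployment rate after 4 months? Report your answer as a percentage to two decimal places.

Unemployment rate after four months ≈ 5.19%.

With a fixed labor force, u_{t+1} = u_t + s·(1−u_t) − f·u_t = u_t·(1−s−f) + s.
Here 1−s−f = 0.429 and s = 0.028.
u_1 = 0.134700 × 0.429 + 0.028 = 0.085786.
u_2 = 0.085786 × 0.429 + 0.028 = 0.064802.
u_3 = 0.064802 × 0.429 + 0.028 = 0.055800.
u_4 = 0.055800 × 0.429 + 0.028 = 0.051938.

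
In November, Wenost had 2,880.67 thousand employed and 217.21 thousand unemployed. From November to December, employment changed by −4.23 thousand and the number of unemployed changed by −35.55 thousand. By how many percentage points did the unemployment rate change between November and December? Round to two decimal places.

November: labor force = 2,880.67 + 217.21 = 3,097.88; u = 217.21/3,097.88 = 7.01%.
December: labor force = 2,876.44 + 181.66 = 3,058.10; u = 181.66/3,058.10 = 5.94%.
Change = 5.94% − 7.01% = −1.07 pp.

The unemployment rate changed by −1.07 percentage points.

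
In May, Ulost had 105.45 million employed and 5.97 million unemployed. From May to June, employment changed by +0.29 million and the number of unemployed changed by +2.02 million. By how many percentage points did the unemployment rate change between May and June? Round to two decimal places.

May: labor force = 105.45 + 5.97 = 111.42; u = 5.97/111.42 = 5.36%.
June: labor force = 105.74 + 7.99 = 113.73; u = 7.99/113.73 = 7.03%.
Change = 7.03% − 5.36% = +1.67 pp.

The unemployment rate changed by +1.67 percentage points.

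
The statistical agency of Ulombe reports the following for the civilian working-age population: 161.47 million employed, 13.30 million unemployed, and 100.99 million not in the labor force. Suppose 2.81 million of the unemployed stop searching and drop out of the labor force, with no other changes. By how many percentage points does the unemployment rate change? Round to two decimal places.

The unemployment rate changes by −1.51 percentage points.

Initially, labor force = 161.47 + 13.30 = 174.77 million, so u = 13.30/174.77 = 7.61%.
After the change, unemployed and labor force both fall by 2.81 → E = 161.47, U = 10.49, labor force = 171.96 million.
New unemployment rate = 10.49 / 171.96 = 6.10%.
Change = 6.10% − 7.61% = −1.51 percentage points.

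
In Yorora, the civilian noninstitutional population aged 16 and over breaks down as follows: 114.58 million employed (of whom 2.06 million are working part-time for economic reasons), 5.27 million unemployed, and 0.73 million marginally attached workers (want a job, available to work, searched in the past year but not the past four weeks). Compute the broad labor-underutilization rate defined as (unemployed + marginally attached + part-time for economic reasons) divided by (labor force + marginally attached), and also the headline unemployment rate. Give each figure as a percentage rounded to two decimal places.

Broad underutilization rate ≈ 6.68%; headline unemployment rate ≈ 4.40%.

Labor force = 114.58 + 5.27 = 119.85 million.
Numerator = 5.27 + 0.73 + 2.06 = 8.06 million.
Denominator = 119.85 + 0.73 = 120.58 million.
Broad rate = 8.06 / 120.58 = 6.68%.
Headline unemployment rate = 5.27 / 119.85 = 4.40%.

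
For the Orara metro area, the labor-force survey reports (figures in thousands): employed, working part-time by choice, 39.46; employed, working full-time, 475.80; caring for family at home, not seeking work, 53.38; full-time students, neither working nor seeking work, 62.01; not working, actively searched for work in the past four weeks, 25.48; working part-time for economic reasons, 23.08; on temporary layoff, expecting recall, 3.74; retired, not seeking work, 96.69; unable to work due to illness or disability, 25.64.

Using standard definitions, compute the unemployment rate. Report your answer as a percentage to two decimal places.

Employed = 39.46 + 475.80 + 23.08 = 538.34 thousand (anyone who worked, including part-time for economic reasons, counts as employed).
Unemployed = 25.48 + 3.74 = 29.22 thousand (jobless and actively searching, or on temporary layoff).
Labor force = 538.34 + 29.22 = 567.56 thousand.
Unemployment rate = 29.22 / 567.56 = 5.15%.

Unemployment rate ≈ 5.15%.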